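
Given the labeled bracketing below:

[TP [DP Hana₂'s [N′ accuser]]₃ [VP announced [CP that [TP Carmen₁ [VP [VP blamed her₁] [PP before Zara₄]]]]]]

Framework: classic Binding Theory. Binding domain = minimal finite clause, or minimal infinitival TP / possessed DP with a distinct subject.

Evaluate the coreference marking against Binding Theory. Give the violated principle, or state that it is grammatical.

Principle B

The two coindexed NPs are *Carmen₁* and *her₁*.
*her₁* is a pronoun. Its binding domain is the embedded TP, whose subject is Carmen₁.
*Carmen₁* c-commands it within that domain and carries the same index.
The pronoun is locally bound → Principle B violation.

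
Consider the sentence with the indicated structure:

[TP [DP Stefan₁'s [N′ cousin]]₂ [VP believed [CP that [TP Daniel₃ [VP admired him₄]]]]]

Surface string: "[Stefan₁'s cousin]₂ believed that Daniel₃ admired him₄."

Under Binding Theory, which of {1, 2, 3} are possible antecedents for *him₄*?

*him* is a pronoun, so Principle B applies: it must be free in its binding domain.
Binding domain of *him₄*: the embedded TP, whose subject is Daniel₃.
*Stefan₁* and the pronoun do not c-command one another → neither Principle B nor Principle C is at stake; coindexation permitted.
*[Stefan₁'s cousin]₂* c-commands the pronoun but from outside its binding domain, and is not c-commanded by it → coindexation permitted.
*Daniel₃* c-commands the pronoun within its binding domain → coindexation would violate Principle B.

{1, 2}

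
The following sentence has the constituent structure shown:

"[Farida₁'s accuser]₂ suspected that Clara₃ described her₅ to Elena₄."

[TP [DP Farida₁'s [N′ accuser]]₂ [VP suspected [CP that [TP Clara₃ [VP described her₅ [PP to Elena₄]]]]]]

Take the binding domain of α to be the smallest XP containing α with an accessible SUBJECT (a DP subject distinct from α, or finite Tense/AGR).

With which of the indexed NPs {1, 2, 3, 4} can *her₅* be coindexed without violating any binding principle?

*her* is a pronoun, so Principle B applies: it must be free in its binding domain.
Binding domain of *her₅*: the embedded TP, whose subject is Clara₃.
*Farida₁* and the pronoun do not c-command one another → neither Principle B nor Principle C is at stake; coindexation permitted.
*[Farida₁'s accuser]₂* c-commands the pronoun but from outside its binding domain, and is not c-commanded by it → coindexation permitted.
*Clara₃* c-commands the pronoun within its binding domain → coindexation would violate Principle B.
*Elena₄*: the pronoun c-commands this R-expression → coindexation would violate Principle C on *Elena₄*.

{1, 2}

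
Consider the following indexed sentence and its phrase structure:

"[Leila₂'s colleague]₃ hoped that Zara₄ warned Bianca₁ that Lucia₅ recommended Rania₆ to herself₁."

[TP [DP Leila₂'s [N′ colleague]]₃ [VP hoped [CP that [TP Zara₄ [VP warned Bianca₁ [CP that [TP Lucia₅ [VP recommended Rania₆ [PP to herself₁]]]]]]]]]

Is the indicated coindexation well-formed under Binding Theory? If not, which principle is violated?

Principle A

The two coindexed NPs are *Bianca₁* and *herself₁*.
*herself₁* is an anaphor. Principle A requires it to be bound within its binding domain — the embedded TP, whose subject is Lucia₅.
Within that domain it is c-commanded by *Lucia₅*, *Rania₆*, none of which share its index.
*Bianca₁* does c-command the anaphor, but from outside its binding domain.
The anaphor is unbound in its domain → Principle A violation.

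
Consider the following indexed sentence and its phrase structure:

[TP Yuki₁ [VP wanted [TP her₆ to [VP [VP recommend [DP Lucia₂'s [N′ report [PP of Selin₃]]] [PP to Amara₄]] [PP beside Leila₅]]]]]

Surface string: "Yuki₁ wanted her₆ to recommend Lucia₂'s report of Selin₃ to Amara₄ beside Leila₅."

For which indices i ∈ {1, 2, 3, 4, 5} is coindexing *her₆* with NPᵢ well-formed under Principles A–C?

*her* is a pronoun, so Principle B applies: it must be free in its binding domain.
Binding domain of *her₆*: the matrix TP, whose subject is Yuki₁.
*Yuki₁* c-commands the pronoun within its binding domain → coindexation would violate Principle B.
*Lucia₂*: the pronoun c-commands this R-expression → coindexation would violate Principle C on *Lucia₂*.
*Selin₃*: the pronoun c-commands this R-expression → coindexation would violate Principle C on *Selin₃*.
*Amara₄*: the pronoun c-commands this R-expression → coindexation would violate Principle C on *Amara₄*.
*Leila₅*: the pronoun c-commands this R-expression → coindexation would violate Principle C on *Leila₅*.

none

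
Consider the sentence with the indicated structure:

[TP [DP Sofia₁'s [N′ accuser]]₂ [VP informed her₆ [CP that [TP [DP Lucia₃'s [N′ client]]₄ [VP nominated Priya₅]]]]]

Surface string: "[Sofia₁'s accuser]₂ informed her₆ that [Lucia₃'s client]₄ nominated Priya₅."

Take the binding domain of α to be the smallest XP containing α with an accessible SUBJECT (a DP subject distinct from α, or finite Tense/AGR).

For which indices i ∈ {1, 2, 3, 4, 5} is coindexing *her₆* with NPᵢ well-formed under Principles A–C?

*her* is a pronoun, so Principle B applies: it must be free in its binding domain.
Binding domain of *her₆*: the matrix TP, whose subject is [Sofia₁'s accuser]₂.
*Sofia₁* and the pronoun do not c-command one another → neither Principle B nor Principle C is at stake; coindexation permitted.
*[Sofia₁'s accuser]₂* c-commands the pronoun within its binding domain → coindexation would violate Principle B.
*Lucia₃*: the pronoun c-commands this R-expression → coindexation would violate Principle C on *Lucia₃*.
*[Lucia₃'s client]₄*: the pronoun c-commands this R-expression → coindexation would violate Principle C on *[Lucia₃'s client]₄*.
*Priya₅*: the pronoun c-commands this R-expression → coindexation would violate Principle C on *Priya₅*.

{1}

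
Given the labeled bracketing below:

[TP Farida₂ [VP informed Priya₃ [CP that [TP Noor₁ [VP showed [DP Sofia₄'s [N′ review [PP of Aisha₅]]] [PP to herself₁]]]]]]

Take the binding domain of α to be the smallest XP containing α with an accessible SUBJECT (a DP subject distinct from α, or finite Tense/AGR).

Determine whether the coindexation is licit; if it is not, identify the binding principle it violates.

grammatical

The two coindexed NPs are *Noor₁* and *herself₁*.
*herself₁* is an anaphor; its binding domain is the embedded TP, whose subject is Noor₁. *Noor₁* c-commands it within that domain and shares its index, so Principle A is satisfied.
*Noor₁* is an R-expression; *herself₁* does not c-command it, and no other NP shares its index, so Principle C is satisfied.
All principles are respected.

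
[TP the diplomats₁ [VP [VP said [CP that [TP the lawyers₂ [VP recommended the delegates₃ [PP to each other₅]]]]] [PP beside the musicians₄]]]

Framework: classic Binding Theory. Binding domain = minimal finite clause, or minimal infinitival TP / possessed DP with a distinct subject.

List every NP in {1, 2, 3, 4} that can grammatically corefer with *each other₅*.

{2, 3}

*each other* is an anaphor, so Principle A applies: it must be bound in its binding domain.
Binding domain of *each other₅*: the embedded TP, whose subject is the lawyers₂.
*the diplomats₁* c-commands the anaphor but is outside its binding domain → cannot satisfy Principle A.
*the lawyers₂* c-commands the anaphor within its binding domain → licit binder.
*the delegates₃* c-commands the anaphor within its binding domain → licit binder.
*the musicians₄* does not c-command the anaphor → cannot bind it.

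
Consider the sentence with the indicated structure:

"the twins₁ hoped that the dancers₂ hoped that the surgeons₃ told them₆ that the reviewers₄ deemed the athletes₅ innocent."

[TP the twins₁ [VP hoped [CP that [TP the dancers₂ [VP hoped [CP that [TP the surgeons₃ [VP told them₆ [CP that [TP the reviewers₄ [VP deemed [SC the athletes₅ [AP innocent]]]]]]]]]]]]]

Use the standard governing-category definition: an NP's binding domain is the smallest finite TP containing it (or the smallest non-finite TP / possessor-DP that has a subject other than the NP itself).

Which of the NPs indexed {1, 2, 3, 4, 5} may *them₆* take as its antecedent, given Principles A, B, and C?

*them* is a pronoun, so Principle B applies: it must be free in its binding domain.
Binding domain of *them₆*: the embedded TP, whose subject is the surgeons₃.
*the twins₁* c-commands the pronoun but from outside its binding domain, and is not c-commanded by it → coindexation permitted.
*the dancers₂* c-commands the pronoun but from outside its binding domain, and is not c-commanded by it → coindexation permitted.
*the surgeons₃* c-commands the pronoun within its binding domain → coindexation would violate Principle B.
*the reviewers₄*: the pronoun c-commands this R-expression → coindexation would violate Principle C on *the reviewers₄*.
*the athletes₅*: the pronoun c-commands this R-expression → coindexation would violate Principle C on *the athletes₅*.

{1, 2}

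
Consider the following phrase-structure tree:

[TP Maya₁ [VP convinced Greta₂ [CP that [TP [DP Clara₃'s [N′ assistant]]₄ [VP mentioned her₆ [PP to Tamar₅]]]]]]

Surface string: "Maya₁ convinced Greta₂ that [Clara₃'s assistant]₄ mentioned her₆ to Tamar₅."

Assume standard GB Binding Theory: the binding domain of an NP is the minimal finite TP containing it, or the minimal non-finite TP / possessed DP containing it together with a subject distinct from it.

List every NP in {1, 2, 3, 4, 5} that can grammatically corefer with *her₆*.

*her* is a pronoun, so Principle B applies: it must be free in its binding domain.
Binding domain of *her₆*: the embedded TP, whose subject is [Clara₃'s assistant]₄.
*Maya₁* c-commands the pronoun but from outside its binding domain, and is not c-commanded by it → coindexation permitted.
*Greta₂* c-commands the pronoun but from outside its binding domain, and is not c-commanded by it → coindexation permitted.
*Clara₃* and the pronoun do not c-command one another → neither Principle B nor Principle C is at stake; coindexation permitted.
*[Clara₃'s assistant]₄* c-commands the pronoun within its binding domain → coindexation would violate Principle B.
*Tamar₅*: the pronoun c-commands this R-expression → coindexation would violate Principle C on *Tamar₅*.

{1, 2, 3}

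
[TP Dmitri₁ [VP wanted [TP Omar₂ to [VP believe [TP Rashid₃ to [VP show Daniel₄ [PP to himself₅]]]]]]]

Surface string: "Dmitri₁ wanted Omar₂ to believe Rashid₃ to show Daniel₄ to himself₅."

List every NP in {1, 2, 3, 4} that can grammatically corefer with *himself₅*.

*himself* is an anaphor, so Principle A applies: it must be bound in its binding domain.
Binding domain of *himself₅*: the embedded TP, whose subject is Rashid₃.
*Dmitri₁* c-commands the anaphor but is outside its binding domain → cannot satisfy Principle A.
*Omar₂* c-commands the anaphor but is outside its binding domain → cannot satisfy Principle A.
*Rashid₃* c-commands the anaphor within its binding domain → licit binder.
*Daniel₄* c-commands the anaphor within its binding domain → licit binder.

{3, 4}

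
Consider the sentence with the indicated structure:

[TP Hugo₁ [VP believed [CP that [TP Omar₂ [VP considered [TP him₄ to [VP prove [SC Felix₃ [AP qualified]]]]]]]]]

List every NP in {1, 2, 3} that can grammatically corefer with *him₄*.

*him* is a pronoun, so Principle B applies: it must be free in its binding domain.
Binding domain of *him₄*: the embedded TP, whose subject is Omar₂.
*Hugo₁* c-commands the pronoun but from outside its binding domain, and is not c-commanded by it → coindexation permitted.
*Omar₂* c-commands the pronoun within its binding domain → coindexation would violate Principle B.
*Felix₃*: the pronoun c-commands this R-expression → coindexation would violate Principle C on *Felix₃*.

{1}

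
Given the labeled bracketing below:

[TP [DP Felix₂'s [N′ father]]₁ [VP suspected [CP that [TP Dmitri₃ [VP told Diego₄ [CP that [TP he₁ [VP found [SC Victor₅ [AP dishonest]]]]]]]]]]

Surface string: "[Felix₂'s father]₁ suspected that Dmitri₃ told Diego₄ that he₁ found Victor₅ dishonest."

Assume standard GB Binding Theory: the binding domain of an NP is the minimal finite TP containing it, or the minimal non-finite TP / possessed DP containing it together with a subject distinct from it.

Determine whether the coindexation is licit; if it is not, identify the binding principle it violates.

grammatical

The two coindexed NPs are *[Felix₂'s father]₁* and *he₁*.
*he₁* is a pronoun; nothing c-commands it within its binding domain (the embedded TP.), so Principle B holds trivially.
*[Felix₂'s father]₁* is an R-expression; *he₁* does not c-command it, and no other NP shares its index, so Principle C is satisfied.
All principles are respected.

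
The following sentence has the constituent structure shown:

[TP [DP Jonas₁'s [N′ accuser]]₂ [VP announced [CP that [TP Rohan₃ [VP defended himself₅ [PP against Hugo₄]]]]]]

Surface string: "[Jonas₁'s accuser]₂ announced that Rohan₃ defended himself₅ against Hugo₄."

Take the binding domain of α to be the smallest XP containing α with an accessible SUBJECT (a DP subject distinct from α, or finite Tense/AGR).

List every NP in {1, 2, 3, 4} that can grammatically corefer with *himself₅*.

{3}

*himself* is an anaphor, so Principle A applies: it must be bound in its binding domain.
Binding domain of *himself₅*: the embedded TP, whose subject is Rohan₃.
*Jonas₁* does not c-command the anaphor → cannot bind it.
*[Jonas₁'s accuser]₂* c-commands the anaphor but is outside its binding domain → cannot satisfy Principle A.
*Rohan₃* c-commands the anaphor within its binding domain → licit binder.
*Hugo₄* does not c-command the anaphor → cannot bind it.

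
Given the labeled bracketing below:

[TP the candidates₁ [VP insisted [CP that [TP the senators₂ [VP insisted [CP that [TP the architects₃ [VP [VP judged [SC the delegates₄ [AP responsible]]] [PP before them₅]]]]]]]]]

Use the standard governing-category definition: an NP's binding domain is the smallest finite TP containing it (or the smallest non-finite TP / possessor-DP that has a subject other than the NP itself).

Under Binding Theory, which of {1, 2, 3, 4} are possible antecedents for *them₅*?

{1, 2, 4}

*them* is a pronoun, so Principle B applies: it must be free in its binding domain.
Binding domain of *them₅*: the embedded TP, whose subject is the architects₃.
*the candidates₁* c-commands the pronoun but from outside its binding domain, and is not c-commanded by it → coindexation permitted.
*the senators₂* c-commands the pronoun but from outside its binding domain, and is not c-commanded by it → coindexation permitted.
*the architects₃* c-commands the pronoun within its binding domain → coindexation would violate Principle B.
*the delegates₄* and the pronoun do not c-command one another → neither Principle B nor Principle C is at stake; coindexation permitted.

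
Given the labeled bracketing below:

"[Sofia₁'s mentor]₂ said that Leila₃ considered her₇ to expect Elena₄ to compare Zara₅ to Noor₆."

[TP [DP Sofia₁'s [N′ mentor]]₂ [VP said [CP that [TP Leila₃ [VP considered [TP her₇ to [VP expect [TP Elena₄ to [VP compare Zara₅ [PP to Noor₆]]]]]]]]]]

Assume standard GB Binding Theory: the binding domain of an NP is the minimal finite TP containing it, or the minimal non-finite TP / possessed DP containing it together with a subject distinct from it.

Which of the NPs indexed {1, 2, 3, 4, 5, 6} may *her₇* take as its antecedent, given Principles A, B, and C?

{1, 2}

*her* is a pronoun, so Principle B applies: it must be free in its binding domain.
Binding domain of *her₇*: the embedded TP, whose subject is Leila₃.
*Sofia₁* and the pronoun do not c-command one another → neither Principle B nor Principle C is at stake; coindexation permitted.
*[Sofia₁'s mentor]₂* c-commands the pronoun but from outside its binding domain, and is not c-commanded by it → coindexation permitted.
*Leila₃* c-commands the pronoun within its binding domain → coindexation would violate Principle B.
*Elena₄*: the pronoun c-commands this R-expression → coindexation would violate Principle C on *Elena₄*.
*Zara₅*: the pronoun c-commands this R-expression → coindexation would violate Principle C on *Zara₅*.
*Noor₆*: the pronoun c-commands this R-expression → coindexation would violate Principle C on *Noor₆*.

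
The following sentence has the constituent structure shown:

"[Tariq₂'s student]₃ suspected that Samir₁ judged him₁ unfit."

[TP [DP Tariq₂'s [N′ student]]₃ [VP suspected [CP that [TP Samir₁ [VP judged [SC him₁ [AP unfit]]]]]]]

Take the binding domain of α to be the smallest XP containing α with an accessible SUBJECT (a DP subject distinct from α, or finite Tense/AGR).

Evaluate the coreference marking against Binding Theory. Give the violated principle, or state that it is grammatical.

The two coindexed NPs are *Samir₁* and *him₁*.
*him₁* is a pronoun. Its binding domain is the embedded TP, whose subject is Samir₁.
*Samir₁* c-commands it within that domain and carries the same index.
The pronoun is locally bound → Principle B violation.

Principle B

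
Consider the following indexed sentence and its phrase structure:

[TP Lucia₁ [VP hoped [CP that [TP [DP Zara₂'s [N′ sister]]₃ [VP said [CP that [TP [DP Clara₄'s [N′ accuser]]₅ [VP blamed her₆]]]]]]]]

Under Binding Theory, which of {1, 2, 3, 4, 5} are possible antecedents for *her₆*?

*her* is a pronoun, so Principle B applies: it must be free in its binding domain.
Binding domain of *her₆*: the embedded TP, whose subject is [Clara₄'s accuser]₅.
*Lucia₁* c-commands the pronoun but from outside its binding domain, and is not c-commanded by it → coindexation permitted.
*Zara₂* and the pronoun do not c-command one another → neither Principle B nor Principle C is at stake; coindexation permitted.
*[Zara₂'s sister]₃* c-commands the pronoun but from outside its binding domain, and is not c-commanded by it → coindexation permitted.
*Clara₄* and the pronoun do not c-command one another → neither Principle B nor Principle C is at stake; coindexation permitted.
*[Clara₄'s accuser]₅* c-commands the pronoun within its binding domain → coindexation would violate Principle B.

{1, 2, 3, 4}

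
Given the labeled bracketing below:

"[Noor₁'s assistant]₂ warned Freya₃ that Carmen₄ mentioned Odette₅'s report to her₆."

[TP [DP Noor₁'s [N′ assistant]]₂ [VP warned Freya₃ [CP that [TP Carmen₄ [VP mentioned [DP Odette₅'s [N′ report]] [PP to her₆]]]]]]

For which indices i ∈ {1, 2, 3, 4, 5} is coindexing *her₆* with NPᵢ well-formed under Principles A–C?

{1, 2, 3, 5}

*her* is a pronoun, so Principle B applies: it must be free in its binding domain.
Binding domain of *her₆*: the embedded TP, whose subject is Carmen₄.
*Noor₁* and the pronoun do not c-command one another → neither Principle B nor Principle C is at stake; coindexation permitted.
*[Noor₁'s assistant]₂* c-commands the pronoun but from outside its binding domain, and is not c-commanded by it → coindexation permitted.
*Freya₃* c-commands the pronoun but from outside its binding domain, and is not c-commanded by it → coindexation permitted.
*Carmen₄* c-commands the pronoun within its binding domain → coindexation would violate Principle B.
*Odette₅* and the pronoun do not c-command one another → neither Principle B nor Principle C is at stake; coindexation permitted.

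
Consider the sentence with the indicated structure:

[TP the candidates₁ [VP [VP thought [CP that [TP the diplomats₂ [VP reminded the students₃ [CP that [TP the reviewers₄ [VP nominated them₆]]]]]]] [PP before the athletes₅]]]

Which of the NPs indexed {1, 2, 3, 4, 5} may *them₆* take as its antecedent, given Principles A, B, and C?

{1, 2, 3, 5}

*them* is a pronoun, so Principle B applies: it must be free in its binding domain.
Binding domain of *them₆*: the embedded TP, whose subject is the reviewers₄.
*the candidates₁* c-commands the pronoun but from outside its binding domain, and is not c-commanded by it → coindexation permitted.
*the diplomats₂* c-commands the pronoun but from outside its binding domain, and is not c-commanded by it → coindexation permitted.
*the students₃* c-commands the pronoun but from outside its binding domain, and is not c-commanded by it → coindexation permitted.
*the reviewers₄* c-commands the pronoun within its binding domain → coindexation would violate Principle B.
*the athletes₅* and the pronoun do not c-command one another → neither Principle B nor Principle C is at stake; coindexation permitted.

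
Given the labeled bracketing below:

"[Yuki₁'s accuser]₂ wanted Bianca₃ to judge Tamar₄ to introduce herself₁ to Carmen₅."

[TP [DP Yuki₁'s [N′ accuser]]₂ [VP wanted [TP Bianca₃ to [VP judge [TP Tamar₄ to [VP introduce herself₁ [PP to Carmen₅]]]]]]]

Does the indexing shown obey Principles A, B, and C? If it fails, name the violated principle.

The two coindexed NPs are *Yuki₁* and *herself₁*.
*herself₁* is an anaphor. Principle A requires it to be bound within its binding domain — the embedded TP, whose subject is Tamar₄.
Within that domain it is c-commanded by *Tamar₄*, which does not share its index.
*Yuki₁* does not c-command the anaphor at all.
The anaphor is unbound in its domain → Principle A violation.

Principle A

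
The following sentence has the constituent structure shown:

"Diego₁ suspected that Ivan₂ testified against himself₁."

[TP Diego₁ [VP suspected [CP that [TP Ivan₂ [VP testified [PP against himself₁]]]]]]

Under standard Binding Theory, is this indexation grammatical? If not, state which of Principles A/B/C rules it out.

The two coindexed NPs are *Diego₁* and *himself₁*.
*himself₁* is an anaphor. Principle A requires it to be bound within its binding domain — the embedded TP, whose subject is Ivan₂.
Within that domain it is c-commanded by *Ivan₂*, which does not share its index.
*Diego₁* does c-command the anaphor, but from outside its binding domain.
The anaphor is unbound in its domain → Principle A violation.

Principle A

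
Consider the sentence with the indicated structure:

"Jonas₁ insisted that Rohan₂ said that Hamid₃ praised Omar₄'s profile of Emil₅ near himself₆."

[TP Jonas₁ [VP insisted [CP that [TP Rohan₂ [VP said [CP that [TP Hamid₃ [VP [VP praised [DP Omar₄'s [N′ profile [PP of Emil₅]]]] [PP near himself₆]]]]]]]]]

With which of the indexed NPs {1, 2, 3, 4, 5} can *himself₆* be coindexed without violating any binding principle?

*himself* is an anaphor, so Principle A applies: it must be bound in its binding domain.
Binding domain of *himself₆*: the embedded TP, whose subject is Hamid₃.
*Jonas₁* c-commands the anaphor but is outside its binding domain → cannot satisfy Principle A.
*Rohan₂* c-commands the anaphor but is outside its binding domain → cannot satisfy Principle A.
*Hamid₃* c-commands the anaphor within its binding domain → licit binder.
*Omar₄* does not c-command the anaphor → cannot bind it.
*Emil₅* does not c-command the anaphor → cannot bind it.

{3}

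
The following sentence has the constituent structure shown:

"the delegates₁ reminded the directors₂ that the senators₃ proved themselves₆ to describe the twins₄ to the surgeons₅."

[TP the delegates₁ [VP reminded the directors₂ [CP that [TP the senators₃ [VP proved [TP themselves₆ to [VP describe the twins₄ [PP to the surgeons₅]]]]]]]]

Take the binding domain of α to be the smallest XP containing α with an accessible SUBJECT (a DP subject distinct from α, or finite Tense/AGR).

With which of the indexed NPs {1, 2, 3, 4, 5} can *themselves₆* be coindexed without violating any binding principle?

*themselves* is an anaphor, so Principle A applies: it must be bound in its binding domain.
Binding domain of *themselves₆*: the embedded TP, whose subject is the senators₃.
*the delegates₁* c-commands the anaphor but is outside its binding domain → cannot satisfy Principle A.
*the directors₂* c-commands the anaphor but is outside its binding domain → cannot satisfy Principle A.
*the senators₃* c-commands the anaphor within its binding domain → licit binder.
*the twins₄* does not c-command the anaphor → cannot bind it.
*the surgeons₅* does not c-command the anaphor → cannot bind it.

{3}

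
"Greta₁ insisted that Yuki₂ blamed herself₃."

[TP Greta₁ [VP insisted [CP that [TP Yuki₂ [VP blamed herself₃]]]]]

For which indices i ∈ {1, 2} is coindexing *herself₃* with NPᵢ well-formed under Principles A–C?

{2}

*herself* is an anaphor, so Principle A applies: it must be bound in its binding domain.
Binding domain of *herself₃*: the embedded TP, whose subject is Yuki₂.
*Greta₁* c-commands the anaphor but is outside its binding domain → cannot satisfy Principle A.
*Yuki₂* c-commands the anaphor within its binding domain → licit binder.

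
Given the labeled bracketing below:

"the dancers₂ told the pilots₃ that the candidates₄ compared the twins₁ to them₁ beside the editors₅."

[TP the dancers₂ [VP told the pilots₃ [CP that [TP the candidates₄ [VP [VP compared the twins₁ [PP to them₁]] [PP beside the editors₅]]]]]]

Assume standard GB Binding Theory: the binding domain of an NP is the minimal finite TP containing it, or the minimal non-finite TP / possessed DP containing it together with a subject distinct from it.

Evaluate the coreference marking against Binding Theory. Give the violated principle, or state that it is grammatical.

The two coindexed NPs are *the twins₁* and *them₁*.
*them₁* is a pronoun. Its binding domain is the embedded TP, whose subject is the candidates₄.
*the twins₁* c-commands it within that domain and carries the same index.
The pronoun is locally bound → Principle B violation.

Principle B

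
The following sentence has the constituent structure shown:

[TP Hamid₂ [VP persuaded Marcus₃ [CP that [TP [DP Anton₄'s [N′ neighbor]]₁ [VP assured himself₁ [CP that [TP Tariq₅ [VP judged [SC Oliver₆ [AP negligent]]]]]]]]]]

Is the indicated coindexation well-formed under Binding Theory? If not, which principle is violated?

grammatical

The two coindexed NPs are *[Anton₄'s neighbor]₁* and *himself₁*.
*himself₁* is an anaphor; its binding domain is the embedded TP, whose subject is [Anton₄'s neighbor]₁. *[Anton₄'s neighbor]₁* c-commands it within that domain and shares its index, so Principle A is satisfied.
*[Anton₄'s neighbor]₁* is an R-expression; *himself₁* does not c-command it, and no other NP shares its index, so Principle C is satisfied.
All principles are respected.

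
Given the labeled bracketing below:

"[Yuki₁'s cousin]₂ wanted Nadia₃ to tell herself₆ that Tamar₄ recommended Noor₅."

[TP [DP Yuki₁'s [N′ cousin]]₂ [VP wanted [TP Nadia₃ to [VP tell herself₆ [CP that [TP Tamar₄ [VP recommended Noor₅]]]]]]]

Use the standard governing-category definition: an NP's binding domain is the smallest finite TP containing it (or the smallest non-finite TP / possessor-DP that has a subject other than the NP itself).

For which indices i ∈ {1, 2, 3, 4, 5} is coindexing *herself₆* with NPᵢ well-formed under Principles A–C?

{3}

*herself* is an anaphor, so Principle A applies: it must be bound in its binding domain.
Binding domain of *herself₆*: the embedded TP, whose subject is Nadia₃.
*Yuki₁* does not c-command the anaphor → cannot bind it.
*[Yuki₁'s cousin]₂* c-commands the anaphor but is outside its binding domain → cannot satisfy Principle A.
*Nadia₃* c-commands the anaphor within its binding domain → licit binder.
*Tamar₄* does not c-command the anaphor → cannot bind it.
*Noor₅* does not c-command the anaphor → cannot bind it.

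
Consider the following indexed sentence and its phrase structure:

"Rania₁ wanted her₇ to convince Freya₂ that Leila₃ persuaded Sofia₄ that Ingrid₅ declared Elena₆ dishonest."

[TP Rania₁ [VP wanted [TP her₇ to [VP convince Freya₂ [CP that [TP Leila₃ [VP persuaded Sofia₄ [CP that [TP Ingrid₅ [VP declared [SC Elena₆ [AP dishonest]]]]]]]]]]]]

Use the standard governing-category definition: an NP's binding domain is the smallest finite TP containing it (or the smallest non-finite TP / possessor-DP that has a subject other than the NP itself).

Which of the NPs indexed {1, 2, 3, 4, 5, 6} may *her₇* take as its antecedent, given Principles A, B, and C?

*her* is a pronoun, so Principle B applies: it must be free in its binding domain.
Binding domain of *her₇*: the matrix TP, whose subject is Rania₁.
*Rania₁* c-commands the pronoun within its binding domain → coindexation would violate Principle B.
*Freya₂*: the pronoun c-commands this R-expression → coindexation would violate Principle C on *Freya₂*.
*Leila₃*: the pronoun c-commands this R-expression → coindexation would violate Principle C on *Leila₃*.
*Sofia₄*: the pronoun c-commands this R-expression → coindexation would violate Principle C on *Sofia₄*.
*Ingrid₅*: the pronoun c-commands this R-expression → coindexation would violate Principle C on *Ingrid₅*.
*Elena₆*: the pronoun c-commands this R-expression → coindexation would violate Principle C on *Elena₆*.

none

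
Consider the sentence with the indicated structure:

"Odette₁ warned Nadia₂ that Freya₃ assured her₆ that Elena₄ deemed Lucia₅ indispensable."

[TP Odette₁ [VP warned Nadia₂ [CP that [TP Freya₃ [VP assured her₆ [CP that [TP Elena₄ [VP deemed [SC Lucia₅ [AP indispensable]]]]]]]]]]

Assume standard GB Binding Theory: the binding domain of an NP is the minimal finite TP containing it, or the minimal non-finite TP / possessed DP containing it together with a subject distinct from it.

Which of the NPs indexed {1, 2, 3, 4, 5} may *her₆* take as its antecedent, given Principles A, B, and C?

*her* is a pronoun, so Principle B applies: it must be free in its binding domain.
Binding domain of *her₆*: the embedded TP, whose subject is Freya₃.
*Odette₁* c-commands the pronoun but from outside its binding domain, and is not c-commanded by it → coindexation permitted.
*Nadia₂* c-commands the pronoun but from outside its binding domain, and is not c-commanded by it → coindexation permitted.
*Freya₃* c-commands the pronoun within its binding domain → coindexation would violate Principle B.
*Elena₄*: the pronoun c-commands this R-expression → coindexation would violate Principle C on *Elena₄*.
*Lucia₅*: the pronoun c-commands this R-expression → coindexation would violate Principle C on *Lucia₅*.

{1, 2}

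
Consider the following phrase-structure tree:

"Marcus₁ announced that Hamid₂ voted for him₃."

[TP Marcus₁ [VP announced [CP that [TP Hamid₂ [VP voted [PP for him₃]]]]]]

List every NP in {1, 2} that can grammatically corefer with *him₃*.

{1}

*him* is a pronoun, so Principle B applies: it must be free in its binding domain.
Binding domain of *him₃*: the embedded TP, whose subject is Hamid₂.
*Marcus₁* c-commands the pronoun but from outside its binding domain, and is not c-commanded by it → coindexation permitted.
*Hamid₂* c-commands the pronoun within its binding domain → coindexation would violate Principle B.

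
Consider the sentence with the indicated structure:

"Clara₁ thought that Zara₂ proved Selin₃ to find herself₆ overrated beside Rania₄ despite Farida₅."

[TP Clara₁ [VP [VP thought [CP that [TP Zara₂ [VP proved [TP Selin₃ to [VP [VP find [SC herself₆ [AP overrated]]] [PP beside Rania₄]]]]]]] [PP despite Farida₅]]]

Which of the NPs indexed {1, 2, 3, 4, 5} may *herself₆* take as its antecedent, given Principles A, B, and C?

*herself* is an anaphor, so Principle A applies: it must be bound in its binding domain.
Binding domain of *herself₆*: the embedded TP, whose subject is Selin₃.
*Clara₁* c-commands the anaphor but is outside its binding domain → cannot satisfy Principle A.
*Zara₂* c-commands the anaphor but is outside its binding domain → cannot satisfy Principle A.
*Selin₃* c-commands the anaphor within its binding domain → licit binder.
*Rania₄* does not c-command the anaphor → cannot bind it.
*Farida₅* does not c-command the anaphor → cannot bind it.

{3}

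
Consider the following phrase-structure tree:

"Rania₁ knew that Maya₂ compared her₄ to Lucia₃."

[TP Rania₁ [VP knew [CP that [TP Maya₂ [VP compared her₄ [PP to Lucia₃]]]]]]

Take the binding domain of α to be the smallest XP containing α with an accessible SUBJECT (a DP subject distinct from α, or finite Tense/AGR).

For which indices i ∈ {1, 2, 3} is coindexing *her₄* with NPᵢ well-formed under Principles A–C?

*her* is a pronoun, so Principle B applies: it must be free in its binding domain.
Binding domain of *her₄*: the embedded TP, whose subject is Maya₂.
*Rania₁* c-commands the pronoun but from outside its binding domain, and is not c-commanded by it → coindexation permitted.
*Maya₂* c-commands the pronoun within its binding domain → coindexation would violate Principle B.
*Lucia₃*: the pronoun c-commands this R-expression → coindexation would violate Principle C on *Lucia₃*.

{1}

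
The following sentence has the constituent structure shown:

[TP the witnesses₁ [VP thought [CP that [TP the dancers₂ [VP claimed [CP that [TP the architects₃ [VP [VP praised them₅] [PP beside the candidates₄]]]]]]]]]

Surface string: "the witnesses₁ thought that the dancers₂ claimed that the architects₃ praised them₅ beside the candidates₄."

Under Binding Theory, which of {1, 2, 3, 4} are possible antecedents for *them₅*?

{1, 2, 4}

*them* is a pronoun, so Principle B applies: it must be free in its binding domain.
Binding domain of *them₅*: the embedded TP, whose subject is the architects₃.
*the witnesses₁* c-commands the pronoun but from outside its binding domain, and is not c-commanded by it → coindexation permitted.
*the dancers₂* c-commands the pronoun but from outside its binding domain, and is not c-commanded by it → coindexation permitted.
*the architects₃* c-commands the pronoun within its binding domain → coindexation would violate Principle B.
*the candidates₄* and the pronoun do not c-command one another → neither Principle B nor Principle C is at stake; coindexation permitted.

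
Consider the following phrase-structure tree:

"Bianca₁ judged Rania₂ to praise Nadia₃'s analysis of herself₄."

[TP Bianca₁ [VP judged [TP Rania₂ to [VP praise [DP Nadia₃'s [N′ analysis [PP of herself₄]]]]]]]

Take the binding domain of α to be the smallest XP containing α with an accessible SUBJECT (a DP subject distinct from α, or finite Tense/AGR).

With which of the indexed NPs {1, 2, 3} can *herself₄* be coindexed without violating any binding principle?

*herself* is an anaphor, so Principle A applies: it must be bound in its binding domain.
Binding domain of *herself₄*: the possessed DP, whose subject is Nadia₃.
*Bianca₁* c-commands the anaphor but is outside its binding domain → cannot satisfy Principle A.
*Rania₂* c-commands the anaphor but is outside its binding domain → cannot satisfy Principle A.
*Nadia₃* c-commands the anaphor within its binding domain → licit binder.

{3}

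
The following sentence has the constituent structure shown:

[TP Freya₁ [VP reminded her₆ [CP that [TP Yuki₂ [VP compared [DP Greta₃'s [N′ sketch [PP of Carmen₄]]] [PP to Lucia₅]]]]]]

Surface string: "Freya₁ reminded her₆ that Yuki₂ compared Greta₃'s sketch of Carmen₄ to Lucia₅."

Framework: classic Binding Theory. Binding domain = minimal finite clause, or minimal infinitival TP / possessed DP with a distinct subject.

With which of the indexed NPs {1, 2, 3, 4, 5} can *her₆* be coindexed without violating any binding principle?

*her* is a pronoun, so Principle B applies: it must be free in its binding domain.
Binding domain of *her₆*: the matrix TP, whose subject is Freya₁.
*Freya₁* c-commands the pronoun within its binding domain → coindexation would violate Principle B.
*Yuki₂*: the pronoun c-commands this R-expression → coindexation would violate Principle C on *Yuki₂*.
*Greta₃*: the pronoun c-commands this R-expression → coindexation would violate Principle C on *Greta₃*.
*Carmen₄*: the pronoun c-commands this R-expression → coindexation would violate Principle C on *Carmen₄*.
*Lucia₅*: the pronoun c-commands this R-expression → coindexation would violate Principle C on *Lucia₅*.

none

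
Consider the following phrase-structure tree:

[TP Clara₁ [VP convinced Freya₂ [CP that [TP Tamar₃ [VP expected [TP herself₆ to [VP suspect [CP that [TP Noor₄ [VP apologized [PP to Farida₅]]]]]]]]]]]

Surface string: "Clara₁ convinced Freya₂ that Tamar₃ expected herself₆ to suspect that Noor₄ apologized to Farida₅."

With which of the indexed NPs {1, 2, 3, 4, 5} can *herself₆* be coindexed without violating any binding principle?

*herself* is an anaphor, so Principle A applies: it must be bound in its binding domain.
Binding domain of *herself₆*: the embedded TP, whose subject is Tamar₃.
*Clara₁* c-commands the anaphor but is outside its binding domain → cannot satisfy Principle A.
*Freya₂* c-commands the anaphor but is outside its binding domain → cannot satisfy Principle A.
*Tamar₃* c-commands the anaphor within its binding domain → licit binder.
*Noor₄* does not c-command the anaphor → cannot bind it.
*Farida₅* does not c-command the anaphor → cannot bind it.

{3}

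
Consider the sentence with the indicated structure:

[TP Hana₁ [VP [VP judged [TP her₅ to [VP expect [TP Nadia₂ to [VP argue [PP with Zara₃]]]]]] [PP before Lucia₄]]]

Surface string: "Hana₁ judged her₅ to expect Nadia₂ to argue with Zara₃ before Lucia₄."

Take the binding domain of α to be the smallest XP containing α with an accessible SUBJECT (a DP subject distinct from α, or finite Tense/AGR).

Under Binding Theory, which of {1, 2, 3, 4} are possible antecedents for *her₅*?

{4}

*her* is a pronoun, so Principle B applies: it must be free in its binding domain.
Binding domain of *her₅*: the matrix TP, whose subject is Hana₁.
*Hana₁* c-commands the pronoun within its binding domain → coindexation would violate Principle B.
*Nadia₂*: the pronoun c-commands this R-expression → coindexation would violate Principle C on *Nadia₂*.
*Zara₃*: the pronoun c-commands this R-expression → coindexation would violate Principle C on *Zara₃*.
*Lucia₄* and the pronoun do not c-command one another → neither Principle B nor Principle C is at stake; coindexation permitted.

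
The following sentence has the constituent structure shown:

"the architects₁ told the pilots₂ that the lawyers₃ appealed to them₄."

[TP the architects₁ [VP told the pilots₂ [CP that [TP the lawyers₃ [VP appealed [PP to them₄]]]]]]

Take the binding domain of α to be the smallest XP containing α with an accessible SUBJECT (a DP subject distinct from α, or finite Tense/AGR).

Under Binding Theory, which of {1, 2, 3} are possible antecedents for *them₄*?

*them* is a pronoun, so Principle B applies: it must be free in its binding domain.
Binding domain of *them₄*: the embedded TP, whose subject is the lawyers₃.
*the architects₁* c-commands the pronoun but from outside its binding domain, and is not c-commanded by it → coindexation permitted.
*the pilots₂* c-commands the pronoun but from outside its binding domain, and is not c-commanded by it → coindexation permitted.
*the lawyers₃* c-commands the pronoun within its binding domain → coindexation would violate Principle B.

{1, 2}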